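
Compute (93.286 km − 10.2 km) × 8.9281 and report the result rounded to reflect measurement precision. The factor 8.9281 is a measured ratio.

93.286 km − 10.2 km = 83.086 km; the difference is limited to 1 decimal place (3 s.f.).
Carrying full precision, 83.086 × 8.9281 = 741.8001166 km; 8.9281 has 5 s.f., so the result keeps min(3, 5) = 3 s.f.
Rounded to 3 significant figures: 7.42 × 10² km.

7.42 × 10² km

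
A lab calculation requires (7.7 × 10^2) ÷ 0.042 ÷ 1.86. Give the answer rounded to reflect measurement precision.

(7.7 × 10^2) ÷ 0.042 ÷ 1.86 = 9856.63082437…
Multiplication/division keeps the fewest significant figures: 7.7 × 10^2 → 2 s.f., 0.042 → 2 s.f., 1.86 → 3 s.f.; limit is 2.
Rounded to 2 significant figures: 9.9 × 10^3.

9.9 × 10^3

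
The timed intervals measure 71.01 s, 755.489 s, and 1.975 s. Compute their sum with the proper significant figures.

71.01 s + 755.489 s + 1.975 s = 828.474 s.
Addition/subtraction keeps the fewest decimal places: 71.01 → 2 decimal places, 755.489 → 3 decimal places, 1.975 → 3 decimal places; limit is 2.
Rounded to 2 decimal places: 828.47 s.

828.47 s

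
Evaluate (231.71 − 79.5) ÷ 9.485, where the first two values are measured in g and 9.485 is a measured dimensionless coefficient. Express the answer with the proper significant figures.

16.05 g

231.71 g − 79.5 g = 152.21 g; the difference is limited to 1 decimal place (4 s.f.).
Carrying full precision, 152.21 ÷ 9.485 = 16.0474433316… g; 9.485 has 4 s.f., so the result keeps min(4, 4) = 4 s.f.
Rounded to 4 significant figures: 16.05 g.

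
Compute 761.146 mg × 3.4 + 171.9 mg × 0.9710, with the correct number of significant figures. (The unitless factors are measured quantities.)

2.8 × 10³ mg

761.146 × 3.4 = 2587.8964 → 2.6 × 10³ mg (2 s.f., last digit at the 10^2 place).
171.9 × 0.9710 = 166.9149 → 166.9 mg (4 s.f., last digit at the 10^-1 place).
Sum: 2754.8113 mg; keep the coarser place, 10^2.
Result: 2.8 × 10³ mg.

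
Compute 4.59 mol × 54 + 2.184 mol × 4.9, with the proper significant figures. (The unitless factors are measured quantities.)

2.6 × 10² mol

4.59 × 54 = 247.86 → 2.5 × 10² mol (2 s.f., last digit at the 10^1 place).
2.184 × 4.9 = 10.7016 → 11 mol (2 s.f., last digit at the 10^0 place).
Sum: 258.5616 mol; keep the coarser place, 10^1.
Result: 2.6 × 10² mol.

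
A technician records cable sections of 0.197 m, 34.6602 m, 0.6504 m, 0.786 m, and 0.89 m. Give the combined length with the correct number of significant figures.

0.197 m + 34.6602 m + 0.6504 m + 0.786 m + 0.89 m = 37.1836 m.
Addition/subtraction keeps the fewest decimal places: 0.197 → 3 decimal places, 34.6602 → 4 decimal places, 0.6504 → 4 decimal places, 0.786 → 3 decimal places, 0.89 → 2 decimal places; limit is 2.
Rounded to 2 decimal places: 37.18 m.

37.18 m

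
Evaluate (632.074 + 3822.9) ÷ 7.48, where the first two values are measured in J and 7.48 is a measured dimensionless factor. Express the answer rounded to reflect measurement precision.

596 J

632.074 J + 3822.9 J = 4454.974 J; the sum is limited to 1 decimal place (5 s.f.).
Carrying full precision, 4454.974 ÷ 7.48 = 595.584759358… J; 7.48 has 3 s.f., so the result keeps min(5, 3) = 3 s.f.
Rounded to 3 significant figures: 596 J.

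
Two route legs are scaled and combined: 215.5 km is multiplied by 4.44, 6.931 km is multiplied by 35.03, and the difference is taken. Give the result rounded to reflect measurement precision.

7.14 × 10² km

215.5 × 4.44 = 956.82 → 957 km (3 s.f., last digit at the 10^0 place).
6.931 × 35.03 = 242.79293 → 242.8 km (4 s.f., last digit at the 10^-1 place).
Difference: 714.02707 km; keep the coarser place, 10^0.
Result: 7.14 × 10² km.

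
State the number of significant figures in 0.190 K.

3

0.190: leading zeros are not significant; trailing zeros after a decimal point are significant.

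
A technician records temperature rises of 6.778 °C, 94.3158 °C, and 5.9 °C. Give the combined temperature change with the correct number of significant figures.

107.0 °C

6.778 °C + 94.3158 °C + 5.9 °C = 106.9938 °C.
Addition/subtraction keeps the fewest decimal places: 6.778 → 3 decimal places, 94.3158 → 4 decimal places, 5.9 → 1 decimal place; limit is 1.
Rounded to 1 decimal place: 107.0 °C.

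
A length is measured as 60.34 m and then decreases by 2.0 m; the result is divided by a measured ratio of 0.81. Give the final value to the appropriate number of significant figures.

60.34 m − 2.0 m = 58.34 m; the difference is limited to 1 decimal place (3 s.f.).
Carrying full precision, 58.34 ÷ 0.81 = 72.024691358… m; 0.81 has 2 s.f., so the result keeps min(3, 2) = 2 s.f.
Rounded to 2 significant figures: 72 m.

72 m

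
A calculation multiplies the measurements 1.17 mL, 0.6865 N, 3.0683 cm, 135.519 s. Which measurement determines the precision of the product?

1.17 mL

1.17 mL → 3 s.f.; 0.6865 N → 4 s.f.; 3.0683 cm → 5 s.f.; 135.519 s → 6 s.f.
The fewest is 3 significant figures, from 1.17 mL.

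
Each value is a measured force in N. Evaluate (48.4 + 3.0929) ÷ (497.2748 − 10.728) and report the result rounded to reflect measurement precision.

48.4 + 3.0929 = 51.4929, limited to 1 d.p. → 3 s.f.; 497.2748 − 10.728 = 486.5468, limited to 3 d.p. → 6 s.f.
Carrying full precision, 51.4929 ÷ 486.5468 = 0.105833395677…; keep min(3, 6) = 3 s.f.
Rounded to 3 significant figures: 0.106.

0.106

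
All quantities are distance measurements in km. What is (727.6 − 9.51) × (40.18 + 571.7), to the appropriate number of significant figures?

4.394 × 10⁵ km²

727.6 − 9.51 = 718.09, limited to 1 d.p. → 4 s.f.; 40.18 + 571.7 = 611.88, limited to 1 d.p. → 4 s.f.
Carrying full precision, 718.09 × 611.88 = 439384.9092; keep min(4, 4) = 4 s.f.
Rounded to 4 significant figures: 4.394 × 10⁵ km².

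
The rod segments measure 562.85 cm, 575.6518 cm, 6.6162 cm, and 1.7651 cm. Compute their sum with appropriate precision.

1146.88 cm

562.85 cm + 575.6518 cm + 6.6162 cm + 1.7651 cm = 1146.8831 cm.
Addition/subtraction keeps the fewest decimal places: 562.85 → 2 decimal places, 575.6518 → 4 decimal places, 6.6162 → 4 decimal places, 1.7651 → 4 decimal places; limit is 2.
Rounded to 2 decimal places: 1146.88 cm.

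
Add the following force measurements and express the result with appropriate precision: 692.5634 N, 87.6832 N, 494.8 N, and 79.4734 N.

692.5634 N + 87.6832 N + 494.8 N + 79.4734 N = 1354.5200 N.
Addition/subtraction keeps the fewest decimal places: 692.5634 → 4 decimal places, 87.6832 → 4 decimal places, 494.8 → 1 decimal place, 79.4734 → 4 decimal places; limit is 1.
Rounded to 1 decimal place: 1354.5 N.

1354.5 N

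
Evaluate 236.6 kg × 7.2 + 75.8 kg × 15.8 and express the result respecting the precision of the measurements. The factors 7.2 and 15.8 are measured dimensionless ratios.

2.9 × 10^3 kg

236.6 × 7.2 = 1703.52 → 1.7 × 10^3 kg (2 s.f., last digit at the 10^2 place).
75.8 × 15.8 = 1197.64 → 1.20 × 10^3 kg (3 s.f., last digit at the 10^1 place).
Sum: 2901.16 kg; keep the coarser place, 10^2.
Result: 2.9 × 10^3 kg.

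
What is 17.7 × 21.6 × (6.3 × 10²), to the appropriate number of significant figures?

2.4 × 10⁵

17.7 × 21.6 × (6.3 × 10²) = 240861.6
Multiplication/division keeps the fewest significant figures: 17.7 → 3 s.f., 21.6 → 3 s.f., 6.3 × 10² → 2 s.f.; limit is 2.
Rounded to 2 significant figures: 2.4 × 10⁵.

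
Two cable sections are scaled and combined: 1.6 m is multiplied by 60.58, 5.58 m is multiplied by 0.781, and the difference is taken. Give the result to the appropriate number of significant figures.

1.6 × 60.58 = 96.928 → 97 m (2 s.f., last digit at the 10^0 place).
5.58 × 0.781 = 4.35798 → 4.36 m (3 s.f., last digit at the 10^-2 place).
Difference: 92.57002 m; keep the coarser place, 10^0.
Result: 93 m.

93 m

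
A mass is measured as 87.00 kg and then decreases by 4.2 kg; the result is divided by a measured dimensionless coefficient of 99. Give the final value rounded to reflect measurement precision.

87.00 kg − 4.2 kg = 82.80 kg; the difference is limited to 1 decimal place (3 s.f.).
Carrying full precision, 82.80 ÷ 99 = 0.836363636364… kg; 99 has 2 s.f., so the result keeps min(3, 2) = 2 s.f.
Rounded to 2 significant figures: 0.84 kg.

0.84 kg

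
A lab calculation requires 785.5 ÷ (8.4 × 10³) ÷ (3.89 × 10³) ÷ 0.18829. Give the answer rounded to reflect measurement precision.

1.3 × 10⁻⁴

785.5 ÷ (8.4 × 10³) ÷ (3.89 × 10³) ÷ 0.18829 = 0.000127670349287…
Multiplication/division keeps the fewest significant figures: 785.5 → 4 s.f., 8.4 × 10³ → 2 s.f., 3.89 × 10³ → 3 s.f., 0.18829 → 5 s.f.; limit is 2.
Rounded to 2 significant figures: 1.3 × 10⁻⁴.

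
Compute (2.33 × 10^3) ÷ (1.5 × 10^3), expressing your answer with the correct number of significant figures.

(2.33 × 10^3) ÷ (1.5 × 10^3) = 1.55333333333…
Multiplication/division keeps the fewest significant figures: 2.33 × 10^3 → 3 s.f., 1.5 × 10^3 → 2 s.f.; limit is 2.
Rounded to 2 significant figures: 1.6.

1.6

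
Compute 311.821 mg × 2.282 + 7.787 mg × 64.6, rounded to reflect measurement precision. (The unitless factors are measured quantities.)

311.821 × 2.282 = 711.575522 → 711.6 mg (4 s.f., last digit at the 10^-1 place).
7.787 × 64.6 = 503.0402 → 503 mg (3 s.f., last digit at the 10^0 place).
Sum: 1214.615722 mg; keep the coarser place, 10^0.
Result: 1215 mg.

1215 mg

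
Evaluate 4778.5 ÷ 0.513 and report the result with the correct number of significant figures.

4778.5 ÷ 0.513 = 9314.81481481…
Multiplication/division keeps the fewest significant figures: 4778.5 → 5 s.f., 0.513 → 3 s.f.; limit is 3.
Rounded to 3 significant figures: 9.31 × 10³.

9.31 × 10³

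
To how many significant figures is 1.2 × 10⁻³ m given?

1.2 × 10⁻³: in scientific notation every digit of the coefficient is significant.

2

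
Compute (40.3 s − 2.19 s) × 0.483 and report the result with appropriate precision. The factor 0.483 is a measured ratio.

40.3 s − 2.19 s = 38.11 s; the difference is limited to 1 decimal place (3 s.f.).
Carrying full precision, 38.11 × 0.483 = 18.40713 s; 0.483 has 3 s.f., so the result keeps min(3, 3) = 3 s.f.
Rounded to 3 significant figures: 18.4 s.

18.4 s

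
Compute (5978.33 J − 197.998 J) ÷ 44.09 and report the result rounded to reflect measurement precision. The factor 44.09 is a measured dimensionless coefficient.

5978.33 J − 197.998 J = 5780.332 J; the difference is limited to 2 decimal places (6 s.f.).
Carrying full precision, 5780.332 ÷ 44.09 = 131.103016557… J; 44.09 has 4 s.f., so the result keeps min(6, 4) = 4 s.f.
Rounded to 4 significant figures: 131.1 J.

131.1 J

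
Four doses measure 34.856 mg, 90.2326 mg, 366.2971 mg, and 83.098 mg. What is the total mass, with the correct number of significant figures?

34.856 mg + 90.2326 mg + 366.2971 mg + 83.098 mg = 574.4837 mg.
Addition/subtraction keeps the fewest decimal places: 34.856 → 3 decimal places, 90.2326 → 4 decimal places, 366.2971 → 4 decimal places, 83.098 → 3 decimal places; limit is 3.
Rounded to 3 decimal places: 574.484 mg.

574.484 mg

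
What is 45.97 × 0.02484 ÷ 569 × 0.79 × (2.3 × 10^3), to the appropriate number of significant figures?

3.6

45.97 × 0.02484 ÷ 569 × 0.79 × (2.3 × 10^3) = 3.64643734903…
Multiplication/division keeps the fewest significant figures: 45.97 → 4 s.f., 0.02484 → 4 s.f., 569 → 3 s.f., 0.79 → 2 s.f., 2.3 × 10^3 → 2 s.f.; limit is 2.
Rounded to 2 significant figures: 3.6.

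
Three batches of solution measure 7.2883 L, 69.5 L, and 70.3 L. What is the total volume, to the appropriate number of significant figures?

7.2883 L + 69.5 L + 70.3 L = 147.0883 L.
Addition/subtraction keeps the fewest decimal places: 7.2883 → 4 decimal places, 69.5 → 1 decimal place, 70.3 → 1 decimal place; limit is 1.
Rounded to 1 decimal place: 147.1 L.

147.1 L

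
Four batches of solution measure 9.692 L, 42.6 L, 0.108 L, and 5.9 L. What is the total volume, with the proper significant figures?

9.692 L + 42.6 L + 0.108 L + 5.9 L = 58.300 L.
Addition/subtraction keeps the fewest decimal places: 9.692 → 3 decimal places, 42.6 → 1 decimal place, 0.108 → 3 decimal places, 5.9 → 1 decimal place; limit is 1.
Rounded to 1 decimal place: 58.3 L.

58.3 L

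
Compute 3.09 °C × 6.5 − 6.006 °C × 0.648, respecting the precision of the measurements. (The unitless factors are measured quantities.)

3.09 × 6.5 = 20.085 → 2.0 × 10^1 °C (2 s.f., last digit at the 10^0 place).
6.006 × 0.648 = 3.891888 → 3.89 °C (3 s.f., last digit at the 10^-2 place).
Difference: 16.193112 °C; keep the coarser place, 10^0.
Result: 16 °C.

16 °C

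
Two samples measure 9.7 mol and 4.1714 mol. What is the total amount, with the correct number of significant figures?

9.7 mol + 4.1714 mol = 13.8714 mol.
Addition/subtraction keeps the fewest decimal places: 9.7 → 1 decimal place, 4.1714 → 4 decimal places; limit is 1.
Rounded to 1 decimal place: 13.9 mol.

13.9 mol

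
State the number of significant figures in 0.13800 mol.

5

0.13800: leading zeros are not significant; trailing zeros after a decimal point are significant.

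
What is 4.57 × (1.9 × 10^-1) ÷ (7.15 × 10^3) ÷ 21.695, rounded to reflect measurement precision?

4.57 × (1.9 × 10^-1) ÷ (7.15 × 10^3) ÷ 21.695 = 0.00000559762892098…
Multiplication/division keeps the fewest significant figures: 4.57 → 3 s.f., 1.9 × 10^-1 → 2 s.f., 7.15 × 10^3 → 3 s.f., 21.695 → 5 s.f.; limit is 2.
Rounded to 2 significant figures: 5.6 × 10^-6.

5.6 × 10^-6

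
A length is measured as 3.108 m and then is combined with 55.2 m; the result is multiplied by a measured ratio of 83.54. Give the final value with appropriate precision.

3.108 m + 55.2 m = 58.308 m; the sum is limited to 1 decimal place (3 s.f.).
Carrying full precision, 58.308 × 83.54 = 4871.05032 m; 83.54 has 4 s.f., so the result keeps min(3, 4) = 3 s.f.
Rounded to 3 significant figures: 4.87 × 10^3 m.

4.87 × 10^3 m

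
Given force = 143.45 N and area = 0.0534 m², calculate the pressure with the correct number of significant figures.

2.69 × 10^3 Pa

pressure = 143.45 N ÷ 0.0534 m² = 2686.32958801… Pa.
143.45 has 5 significant figures; 0.0534 has 3.
Division/multiplication keeps the fewest: 3 significant figures.
Rounded: 2.69 × 10^3 Pa.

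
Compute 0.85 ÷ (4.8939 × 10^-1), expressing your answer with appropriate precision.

0.85 ÷ (4.8939 × 10^-1) = 1.73685608615…
Multiplication/division keeps the fewest significant figures: 0.85 → 2 s.f., 4.8939 × 10^-1 → 5 s.f.; limit is 2.
Rounded to 2 significant figures: 1.7.

1.7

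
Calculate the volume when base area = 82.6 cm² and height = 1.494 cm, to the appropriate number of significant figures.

123 cm³

volume = 82.6 cm² × 1.494 cm = 123.4044 cm³.
82.6 has 3 significant figures; 1.494 has 4.
Division/multiplication keeps the fewest: 3 significant figures.
Rounded: 123 cm³.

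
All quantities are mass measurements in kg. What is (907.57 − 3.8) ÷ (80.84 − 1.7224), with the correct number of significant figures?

907.57 − 3.8 = 903.77, limited to 1 d.p. → 4 s.f.; 80.84 − 1.7224 = 79.1176, limited to 2 d.p. → 4 s.f.
Carrying full precision, 903.77 ÷ 79.1176 = 11.4231220361…; keep min(4, 4) = 4 s.f.
Rounded to 4 significant figures: 11.42.

11.42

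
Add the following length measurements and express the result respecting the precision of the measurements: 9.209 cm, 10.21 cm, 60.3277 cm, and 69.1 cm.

9.209 cm + 10.21 cm + 60.3277 cm + 69.1 cm = 148.8467 cm.
Addition/subtraction keeps the fewest decimal places: 9.209 → 3 decimal places, 10.21 → 2 decimal places, 60.3277 → 4 decimal places, 69.1 → 1 decimal place; limit is 1.
Rounded to 1 decimal place: 148.8 cm.

148.8 cm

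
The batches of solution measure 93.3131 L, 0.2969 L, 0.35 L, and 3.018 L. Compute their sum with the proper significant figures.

93.3131 L + 0.2969 L + 0.35 L + 3.018 L = 96.9780 L.
Addition/subtraction keeps the fewest decimal places: 93.3131 → 4 decimal places, 0.2969 → 4 decimal places, 0.35 → 2 decimal places, 3.018 → 3 decimal places; limit is 2.
Rounded to 2 decimal places: 96.98 L.

96.98 L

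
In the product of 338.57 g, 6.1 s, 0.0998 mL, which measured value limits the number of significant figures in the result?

338.57 g → 5 s.f.; 6.1 s → 2 s.f.; 0.0998 mL → 3 s.f.
The fewest is 2 significant figures, from 6.1 s.

6.1 s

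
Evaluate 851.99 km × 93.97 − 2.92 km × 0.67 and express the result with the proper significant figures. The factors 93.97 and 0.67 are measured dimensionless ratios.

851.99 × 93.97 = 80061.5003 → 8.006 × 10⁴ km (4 s.f., last digit at the 10^1 place).
2.92 × 0.67 = 1.9564 → 2.0 km (2 s.f., last digit at the 10^-1 place).
Difference: 80059.5439 km; keep the coarser place, 10^1.
Result: 8.006 × 10⁴ km.

8.006 × 10⁴ km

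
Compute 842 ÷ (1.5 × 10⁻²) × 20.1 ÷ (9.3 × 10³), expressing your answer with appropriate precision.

842 ÷ (1.5 × 10⁻²) × 20.1 ÷ (9.3 × 10³) = 121.320430108…
Multiplication/division keeps the fewest significant figures: 842 → 3 s.f., 1.5 × 10⁻² → 2 s.f., 20.1 → 3 s.f., 9.3 × 10³ → 2 s.f.; limit is 2.
Rounded to 2 significant figures: 1.2 × 10².

1.2 × 10²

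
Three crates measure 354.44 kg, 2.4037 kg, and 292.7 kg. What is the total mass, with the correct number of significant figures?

354.44 kg + 2.4037 kg + 292.7 kg = 649.5437 kg.
Addition/subtraction keeps the fewest decimal places: 354.44 → 2 decimal places, 2.4037 → 4 decimal places, 292.7 → 1 decimal place; limit is 1.
Rounded to 1 decimal place: 649.5 kg.

649.5 kg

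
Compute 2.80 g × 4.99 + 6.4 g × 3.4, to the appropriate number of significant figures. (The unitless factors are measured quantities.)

2.80 × 4.99 = 13.972 → 14.0 g (3 s.f., last digit at the 10^-1 place).
6.4 × 3.4 = 21.76 → 22 g (2 s.f., last digit at the 10^0 place).
Sum: 35.732 g; keep the coarser place, 10^0.
Result: 36 g.

36 g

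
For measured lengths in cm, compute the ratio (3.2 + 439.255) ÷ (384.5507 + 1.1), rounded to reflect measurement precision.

1.147

3.2 + 439.255 = 442.455, limited to 1 d.p. → 4 s.f.; 384.5507 + 1.1 = 385.6507, limited to 1 d.p. → 4 s.f.
Carrying full precision, 442.455 ÷ 385.6507 = 1.14729468921…; keep min(4, 4) = 4 s.f.
Rounded to 4 significant figures: 1.147.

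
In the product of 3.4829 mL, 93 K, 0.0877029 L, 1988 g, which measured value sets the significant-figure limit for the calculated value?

93 K

3.4829 mL → 5 s.f.; 93 K → 2 s.f.; 0.0877029 L → 6 s.f.; 1988 g → 4 s.f.
The fewest is 2 significant figures, from 93 K.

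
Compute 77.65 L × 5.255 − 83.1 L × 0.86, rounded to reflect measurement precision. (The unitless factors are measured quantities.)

337 L

77.65 × 5.255 = 408.05075 → 408.1 L (4 s.f., last digit at the 10^-1 place).
83.1 × 0.86 = 71.466 → 71 L (2 s.f., last digit at the 10^0 place).
Difference: 336.58475 L; keep the coarser place, 10^0.
Result: 337 L.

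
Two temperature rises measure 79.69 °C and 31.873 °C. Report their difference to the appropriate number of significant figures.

79.69 °C − 31.873 °C = 47.817 °C.
Addition/subtraction keeps the fewest decimal places: 79.69 → 2 decimal places, 31.873 → 3 decimal places; limit is 2.
Rounded to 2 decimal places: 47.82 °C.

47.82 °C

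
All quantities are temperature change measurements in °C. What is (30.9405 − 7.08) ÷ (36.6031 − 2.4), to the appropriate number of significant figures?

0.698

30.9405 − 7.08 = 23.8605, limited to 2 d.p. → 4 s.f.; 36.6031 − 2.4 = 34.2031, limited to 1 d.p. → 3 s.f.
Carrying full precision, 23.8605 ÷ 34.2031 = 0.697612204742…; keep min(4, 3) = 3 s.f.
Rounded to 3 significant figures: 0.698.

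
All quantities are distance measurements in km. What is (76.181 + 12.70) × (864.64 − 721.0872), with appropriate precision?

1.276 × 10⁴ km²

76.181 + 12.70 = 88.881, limited to 2 d.p. → 4 s.f.; 864.64 − 721.0872 = 143.5528, limited to 2 d.p. → 5 s.f.
Carrying full precision, 88.881 × 143.5528 = 12759.1164168; keep min(4, 5) = 4 s.f.
Rounded to 4 significant figures: 1.276 × 10⁴ km².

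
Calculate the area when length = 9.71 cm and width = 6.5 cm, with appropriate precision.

63 cm²

area = 9.71 cm × 6.5 cm = 63.115 cm².
9.71 has 3 significant figures; 6.5 has 2.
Division/multiplication keeps the fewest: 2 significant figures.
Rounded: 63 cm².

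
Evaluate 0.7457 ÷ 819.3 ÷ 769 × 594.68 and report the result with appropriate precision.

0.7457 ÷ 819.3 ÷ 769 × 594.68 = 0.000703846866009…
Multiplication/division keeps the fewest significant figures: 0.7457 → 4 s.f., 819.3 → 4 s.f., 769 → 3 s.f., 594.68 → 5 s.f.; limit is 3.
Rounded to 3 significant figures: 7.04 × 10⁻⁴.

7.04 × 10⁻⁴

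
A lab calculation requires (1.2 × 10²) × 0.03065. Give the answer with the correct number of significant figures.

(1.2 × 10²) × 0.03065 = 3.678
Multiplication/division keeps the fewest significant figures: 1.2 × 10² → 2 s.f., 0.03065 → 4 s.f.; limit is 2.
Rounded to 2 significant figures: 3.7.

3.7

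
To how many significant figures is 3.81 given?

3.81: every digit is nonzero and significant.

3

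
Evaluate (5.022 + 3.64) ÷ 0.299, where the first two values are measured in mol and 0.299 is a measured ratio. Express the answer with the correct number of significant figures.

5.022 mol + 3.64 mol = 8.662 mol; the sum is limited to 2 decimal places (3 s.f.).
Carrying full precision, 8.662 ÷ 0.299 = 28.9698996656… mol; 0.299 has 3 s.f., so the result keeps min(3, 3) = 3 s.f.
Rounded to 3 significant figures: 29.0 mol.

29.0 mol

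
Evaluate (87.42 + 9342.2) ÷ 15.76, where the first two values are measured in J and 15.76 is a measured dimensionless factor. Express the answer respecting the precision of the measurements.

598.3 J

87.42 J + 9342.2 J = 9429.62 J; the sum is limited to 1 decimal place (5 s.f.).
Carrying full precision, 9429.62 ÷ 15.76 = 598.326142132… J; 15.76 has 4 s.f., so the result keeps min(5, 4) = 4 s.f.
Rounded to 4 significant figures: 598.3 J.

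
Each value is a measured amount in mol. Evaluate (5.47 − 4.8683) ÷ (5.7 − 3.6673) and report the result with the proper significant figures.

0.30

5.47 − 4.8683 = 0.6017, limited to 2 d.p. → 2 s.f.; 5.7 − 3.6673 = 2.0327, limited to 1 d.p. → 2 s.f.
Carrying full precision, 0.6017 ÷ 2.0327 = 0.296010232695…; keep min(2, 2) = 2 s.f.
Rounded to 2 significant figures: 0.30.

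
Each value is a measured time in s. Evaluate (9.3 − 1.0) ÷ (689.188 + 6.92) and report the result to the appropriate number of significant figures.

9.3 − 1.0 = 8.3, limited to 1 d.p. → 2 s.f.; 689.188 + 6.92 = 696.108, limited to 2 d.p. → 5 s.f.
Carrying full precision, 8.3 ÷ 696.108 = 0.0119234371678…; keep min(2, 5) = 2 s.f.
Rounded to 2 significant figures: 0.012.

0.012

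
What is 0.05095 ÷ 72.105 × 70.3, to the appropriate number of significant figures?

0.0497

0.05095 ÷ 72.105 × 70.3 = 0.049674571805…
Multiplication/division keeps the fewest significant figures: 0.05095 → 4 s.f., 72.105 → 5 s.f., 70.3 → 3 s.f.; limit is 3.
Rounded to 3 significant figures: 0.0497.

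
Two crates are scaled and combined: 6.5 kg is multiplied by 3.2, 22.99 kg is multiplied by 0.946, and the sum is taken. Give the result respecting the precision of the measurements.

6.5 × 3.2 = 20.8 → 21 kg (2 s.f., last digit at the 10^0 place).
22.99 × 0.946 = 21.74854 → 21.7 kg (3 s.f., last digit at the 10^-1 place).
Sum: 42.54854 kg; keep the coarser place, 10^0.
Result: 43 kg.

43 kg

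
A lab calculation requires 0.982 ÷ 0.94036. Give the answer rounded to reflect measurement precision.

0.982 ÷ 0.94036 = 1.04428091369…
Multiplication/division keeps the fewest significant figures: 0.982 → 3 s.f., 0.94036 → 5 s.f.; limit is 3.
Rounded to 3 significant figures: 1.04.

1.04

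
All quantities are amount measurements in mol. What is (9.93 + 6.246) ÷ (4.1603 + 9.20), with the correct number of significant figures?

9.93 + 6.246 = 16.176, limited to 2 d.p. → 4 s.f.; 4.1603 + 9.20 = 13.3603, limited to 2 d.p. → 4 s.f.
Carrying full precision, 16.176 ÷ 13.3603 = 1.21075125559…; keep min(4, 4) = 4 s.f.
Rounded to 4 significant figures: 1.211.

1.211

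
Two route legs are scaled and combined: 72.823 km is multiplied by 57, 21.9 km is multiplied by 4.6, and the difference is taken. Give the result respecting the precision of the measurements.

4.1 × 10³ km

72.823 × 57 = 4150.911 → 4.2 × 10³ km (2 s.f., last digit at the 10^2 place).
21.9 × 4.6 = 100.74 → 1.0 × 10² km (2 s.f., last digit at the 10^1 place).
Difference: 4050.171 km; keep the coarser place, 10^2.
Result: 4.1 × 10³ km.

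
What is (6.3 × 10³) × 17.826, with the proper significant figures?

(6.3 × 10³) × 17.826 = 112303.8
Multiplication/division keeps the fewest significant figures: 6.3 × 10³ → 2 s.f., 17.826 → 5 s.f.; limit is 2.
Rounded to 2 significant figures: 1.1 × 10⁵.

1.1 × 10⁵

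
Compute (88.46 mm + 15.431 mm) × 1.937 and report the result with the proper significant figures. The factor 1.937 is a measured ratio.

201.2 mm

88.46 mm + 15.431 mm = 103.891 mm; the sum is limited to 2 decimal places (5 s.f.).
Carrying full precision, 103.891 × 1.937 = 201.236867 mm; 1.937 has 4 s.f., so the result keeps min(5, 4) = 4 s.f.
Rounded to 4 significant figures: 201.2 mm.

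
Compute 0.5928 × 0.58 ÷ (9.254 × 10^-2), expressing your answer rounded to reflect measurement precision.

0.5928 × 0.58 ÷ (9.254 × 10^-2) = 3.71540955263…
Multiplication/division keeps the fewest significant figures: 0.5928 → 4 s.f., 0.58 → 2 s.f., 9.254 × 10^-2 → 4 s.f.; limit is 2.
Rounded to 2 significant figures: 3.7.

3.7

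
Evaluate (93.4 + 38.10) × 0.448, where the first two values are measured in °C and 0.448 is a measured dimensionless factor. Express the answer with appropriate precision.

93.4 °C + 38.10 °C = 131.50 °C; the sum is limited to 1 decimal place (4 s.f.).
Carrying full precision, 131.50 × 0.448 = 58.912 °C; 0.448 has 3 s.f., so the result keeps min(4, 3) = 3 s.f.
Rounded to 3 significant figures: 58.9 °C.

58.9 °C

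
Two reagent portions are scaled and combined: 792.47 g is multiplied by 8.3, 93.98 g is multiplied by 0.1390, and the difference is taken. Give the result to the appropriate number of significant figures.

6.6 × 10³ g

792.47 × 8.3 = 6577.501 → 6.6 × 10³ g (2 s.f., last digit at the 10^2 place).
93.98 × 0.1390 = 13.06322 → 13.06 g (4 s.f., last digit at the 10^-2 place).
Difference: 6564.43778 g; keep the coarser place, 10^2.
Result: 6.6 × 10³ g.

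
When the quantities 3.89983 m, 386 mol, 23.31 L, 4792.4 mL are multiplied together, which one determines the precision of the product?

3.89983 m → 6 s.f.; 386 mol → 3 s.f.; 23.31 L → 4 s.f.; 4792.4 mL → 5 s.f.
The fewest is 3 significant figures, from 386 mol.

386 mol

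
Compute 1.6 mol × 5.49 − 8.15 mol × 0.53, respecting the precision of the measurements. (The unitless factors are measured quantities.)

4.5 mol

1.6 × 5.49 = 8.784 → 8.8 mol (2 s.f., last digit at the 10^-1 place).
8.15 × 0.53 = 4.3195 → 4.3 mol (2 s.f., last digit at the 10^-1 place).
Difference: 4.4645 mol; keep the coarser place, 10^-1.
Result: 4.5 mol.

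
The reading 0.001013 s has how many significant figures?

4

0.001013: leading zeros are not significant; zeros between nonzero digits are significant.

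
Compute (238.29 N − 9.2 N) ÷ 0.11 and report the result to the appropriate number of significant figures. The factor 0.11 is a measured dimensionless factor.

238.29 N − 9.2 N = 229.09 N; the difference is limited to 1 decimal place (4 s.f.).
Carrying full precision, 229.09 ÷ 0.11 = 2082.63636364… N; 0.11 has 2 s.f., so the result keeps min(4, 2) = 2 s.f.
Rounded to 2 significant figures: 2.1 × 10^3 N.

2.1 × 10^3 N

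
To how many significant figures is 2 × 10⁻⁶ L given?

2 × 10⁻⁶: in scientific notation every digit of the coefficient is significant.

1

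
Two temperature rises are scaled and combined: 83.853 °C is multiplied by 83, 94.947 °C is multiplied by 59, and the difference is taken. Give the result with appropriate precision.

1.4 × 10³ °C

83.853 × 83 = 6959.799 → 7.0 × 10³ °C (2 s.f., last digit at the 10^2 place).
94.947 × 59 = 5601.873 → 5.6 × 10³ °C (2 s.f., last digit at the 10^2 place).
Difference: 1357.926 °C; keep the coarser place, 10^2.
Result: 1.4 × 10³ °C.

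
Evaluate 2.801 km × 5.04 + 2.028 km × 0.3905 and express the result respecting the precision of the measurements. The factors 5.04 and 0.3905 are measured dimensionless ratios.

14.9 km

2.801 × 5.04 = 14.11704 → 14.1 km (3 s.f., last digit at the 10^-1 place).
2.028 × 0.3905 = 0.791934 → 0.7919 km (4 s.f., last digit at the 10^-4 place).
Sum: 14.908974 km; keep the coarser place, 10^-1.
Result: 14.9 km.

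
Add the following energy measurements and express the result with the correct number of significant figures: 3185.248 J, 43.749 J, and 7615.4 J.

3185.248 J + 43.749 J + 7615.4 J = 10844.397 J.
Addition/subtraction keeps the fewest decimal places: 3185.248 → 3 decimal places, 43.749 → 3 decimal places, 7615.4 → 1 decimal place; limit is 1.
Rounded to 1 decimal place: 10844.4 J.

10844.4 J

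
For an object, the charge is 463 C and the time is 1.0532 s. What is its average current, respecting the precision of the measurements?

4.40 × 10² A

average current = 463 C ÷ 1.0532 s = 439.612609191… A.
463 has 3 significant figures; 1.0532 has 5.
Division/multiplication keeps the fewest: 3 significant figures.
Rounded: 4.40 × 10² A.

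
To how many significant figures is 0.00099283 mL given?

5

0.00099283: leading zeros are not significant.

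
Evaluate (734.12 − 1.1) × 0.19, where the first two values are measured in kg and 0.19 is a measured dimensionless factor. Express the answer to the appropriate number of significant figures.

734.12 kg − 1.1 kg = 733.02 kg; the difference is limited to 1 decimal place (4 s.f.).
Carrying full precision, 733.02 × 0.19 = 139.2738 kg; 0.19 has 2 s.f., so the result keeps min(4, 2) = 2 s.f.
Rounded to 2 significant figures: 1.4 × 10^2 kg.

1.4 × 10^2 kg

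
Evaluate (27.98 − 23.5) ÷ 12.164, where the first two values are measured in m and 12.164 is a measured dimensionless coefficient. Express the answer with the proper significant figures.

0.37 m

27.98 m − 23.5 m = 4.48 m; the difference is limited to 1 decimal place (2 s.f.).
Carrying full precision, 4.48 ÷ 12.164 = 0.368299901348… m; 12.164 has 5 s.f., so the result keeps min(2, 5) = 2 s.f.
Rounded to 2 significant figures: 0.37 m.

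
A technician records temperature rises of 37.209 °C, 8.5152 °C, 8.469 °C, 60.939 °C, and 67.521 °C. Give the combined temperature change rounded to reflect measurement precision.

182.653 °C

37.209 °C + 8.5152 °C + 8.469 °C + 60.939 °C + 67.521 °C = 182.6532 °C.
Addition/subtraction keeps the fewest decimal places: 37.209 → 3 decimal places, 8.5152 → 4 decimal places, 8.469 → 3 decimal places, 60.939 → 3 decimal places, 67.521 → 3 decimal places; limit is 3.
Rounded to 3 decimal places: 182.653 °C.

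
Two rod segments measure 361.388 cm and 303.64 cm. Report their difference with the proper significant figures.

57.75 cm

361.388 cm − 303.64 cm = 57.748 cm.
Addition/subtraction keeps the fewest decimal places: 361.388 → 3 decimal places, 303.64 → 2 decimal places; limit is 2.
Rounded to 2 decimal places: 57.75 cm.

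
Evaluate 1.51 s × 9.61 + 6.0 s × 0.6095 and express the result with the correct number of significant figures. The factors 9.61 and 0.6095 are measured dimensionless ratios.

1.51 × 9.61 = 14.5111 → 14.5 s (3 s.f., last digit at the 10^-1 place).
6.0 × 0.6095 = 3.657 → 3.7 s (2 s.f., last digit at the 10^-1 place).
Sum: 18.1681 s; keep the coarser place, 10^-1.
Result: 18.2 s.

18.2 s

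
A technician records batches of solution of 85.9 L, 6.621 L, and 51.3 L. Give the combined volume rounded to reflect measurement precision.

85.9 L + 6.621 L + 51.3 L = 143.821 L.
Addition/subtraction keeps the fewest decimal places: 85.9 → 1 decimal place, 6.621 → 3 decimal places, 51.3 → 1 decimal place; limit is 1.
Rounded to 1 decimal place: 143.8 L.

143.8 L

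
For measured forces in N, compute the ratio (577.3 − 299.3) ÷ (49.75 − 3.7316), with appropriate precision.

577.3 − 299.3 = 278.0, limited to 1 d.p. → 4 s.f.; 49.75 − 3.7316 = 46.0184, limited to 2 d.p. → 4 s.f.
Carrying full precision, 278.0 ÷ 46.0184 = 6.04106183614…; keep min(4, 4) = 4 s.f.
Rounded to 4 significant figures: 6.041.

6.041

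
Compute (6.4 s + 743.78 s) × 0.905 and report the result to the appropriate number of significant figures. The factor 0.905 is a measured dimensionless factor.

6.4 s + 743.78 s = 750.18 s; the sum is limited to 1 decimal place (4 s.f.).
Carrying full precision, 750.18 × 0.905 = 678.9129 s; 0.905 has 3 s.f., so the result keeps min(4, 3) = 3 s.f.
Rounded to 3 significant figures: 679 s.

679 s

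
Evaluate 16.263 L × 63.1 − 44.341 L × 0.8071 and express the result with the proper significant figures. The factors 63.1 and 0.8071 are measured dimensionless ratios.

16.263 × 63.1 = 1026.1953 → 1.03 × 10³ L (3 s.f., last digit at the 10^1 place).
44.341 × 0.8071 = 35.7876211 → 35.79 L (4 s.f., last digit at the 10^-2 place).
Difference: 990.4076789 L; keep the coarser place, 10^1.
Result: 9.9 × 10² L.

9.9 × 10² L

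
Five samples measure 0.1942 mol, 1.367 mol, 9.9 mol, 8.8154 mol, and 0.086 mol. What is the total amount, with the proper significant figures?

20.4 mol

0.1942 mol + 1.367 mol + 9.9 mol + 8.8154 mol + 0.086 mol = 20.3626 mol.
Addition/subtraction keeps the fewest decimal places: 0.1942 → 4 decimal places, 1.367 → 3 decimal places, 9.9 → 1 decimal place, 8.8154 → 4 decimal places, 0.086 → 3 decimal places; limit is 1.
Rounded to 1 decimal place: 20.4 mol.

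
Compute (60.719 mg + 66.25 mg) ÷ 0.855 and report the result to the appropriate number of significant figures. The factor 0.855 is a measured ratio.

60.719 mg + 66.25 mg = 126.969 mg; the sum is limited to 2 decimal places (5 s.f.).
Carrying full precision, 126.969 ÷ 0.855 = 148.501754386… mg; 0.855 has 3 s.f., so the result keeps min(5, 3) = 3 s.f.
Rounded to 3 significant figures: 149 mg.

149 mg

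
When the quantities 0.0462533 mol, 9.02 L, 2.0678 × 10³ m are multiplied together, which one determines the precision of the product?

9.02 L

0.0462533 mol → 6 s.f.; 9.02 L → 3 s.f.; 2.0678 × 10³ m → 5 s.f.
The fewest is 3 significant figures, from 9.02 L.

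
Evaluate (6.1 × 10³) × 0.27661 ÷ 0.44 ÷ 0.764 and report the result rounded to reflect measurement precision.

(6.1 × 10³) × 0.27661 ÷ 0.44 ÷ 0.764 = 5019.39850071…
Multiplication/division keeps the fewest significant figures: 6.1 × 10³ → 2 s.f., 0.27661 → 5 s.f., 0.44 → 2 s.f., 0.764 → 3 s.f.; limit is 2.
Rounded to 2 significant figures: 5.0 × 10³.

5.0 × 10³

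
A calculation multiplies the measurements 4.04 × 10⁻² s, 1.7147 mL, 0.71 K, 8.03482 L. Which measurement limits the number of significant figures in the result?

4.04 × 10⁻² s → 3 s.f.; 1.7147 mL → 5 s.f.; 0.71 K → 2 s.f.; 8.03482 L → 6 s.f.
The fewest is 2 significant figures, from 0.71 K.

0.71 K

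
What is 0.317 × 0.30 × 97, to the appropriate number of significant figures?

0.317 × 0.30 × 97 = 9.2247
Multiplication/division keeps the fewest significant figures: 0.317 → 3 s.f., 0.30 → 2 s.f., 97 → 2 s.f.; limit is 2.
Rounded to 2 significant figures: 9.2.

9.2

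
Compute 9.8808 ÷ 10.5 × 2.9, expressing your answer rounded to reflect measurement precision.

9.8808 ÷ 10.5 × 2.9 = 2.72898285714…
Multiplication/division keeps the fewest significant figures: 9.8808 → 5 s.f., 10.5 → 3 s.f., 2.9 → 2 s.f.; limit is 2.
Rounded to 2 significant figures: 2.7.

2.7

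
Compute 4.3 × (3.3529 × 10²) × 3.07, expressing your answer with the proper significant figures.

4.4 × 10³

4.3 × (3.3529 × 10²) × 3.07 = 4426.16329
Multiplication/division keeps the fewest significant figures: 4.3 → 2 s.f., 3.3529 × 10² → 5 s.f., 3.07 → 3 s.f.; limit is 2.
Rounded to 2 significant figures: 4.4 × 10³.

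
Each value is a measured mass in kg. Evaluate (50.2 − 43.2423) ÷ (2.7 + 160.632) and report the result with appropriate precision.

50.2 − 43.2423 = 6.9577, limited to 1 d.p. → 2 s.f.; 2.7 + 160.632 = 163.332, limited to 1 d.p. → 4 s.f.
Carrying full precision, 6.9577 ÷ 163.332 = 0.0425985110083…; keep min(2, 4) = 2 s.f.
Rounded to 2 significant figures: 0.043.

0.043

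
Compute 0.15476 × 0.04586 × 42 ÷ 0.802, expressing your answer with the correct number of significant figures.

0.15476 × 0.04586 × 42 ÷ 0.802 = 0.371678717207…
Multiplication/division keeps the fewest significant figures: 0.15476 → 5 s.f., 0.04586 → 4 s.f., 42 → 2 s.f., 0.802 → 3 s.f.; limit is 2.
Rounded to 2 significant figures: 0.37.

0.37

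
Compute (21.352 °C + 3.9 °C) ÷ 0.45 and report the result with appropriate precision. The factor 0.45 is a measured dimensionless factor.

56 °C

21.352 °C + 3.9 °C = 25.252 °C; the sum is limited to 1 decimal place (3 s.f.).
Carrying full precision, 25.252 ÷ 0.45 = 56.1155555556… °C; 0.45 has 2 s.f., so the result keeps min(3, 2) = 2 s.f.
Rounded to 2 significant figures: 56 °C.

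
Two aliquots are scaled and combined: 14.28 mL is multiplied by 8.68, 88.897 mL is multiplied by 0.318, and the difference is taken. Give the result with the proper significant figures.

96 mL

14.28 × 8.68 = 123.9504 → 124 mL (3 s.f., last digit at the 10^0 place).
88.897 × 0.318 = 28.269246 → 28.3 mL (3 s.f., last digit at the 10^-1 place).
Difference: 95.681154 mL; keep the coarser place, 10^0.
Result: 96 mL.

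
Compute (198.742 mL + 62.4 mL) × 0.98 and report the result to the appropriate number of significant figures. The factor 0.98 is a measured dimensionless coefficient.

2.6 × 10^2 mL

198.742 mL + 62.4 mL = 261.142 mL; the sum is limited to 1 decimal place (4 s.f.).
Carrying full precision, 261.142 × 0.98 = 255.91916 mL; 0.98 has 2 s.f., so the result keeps min(4, 2) = 2 s.f.
Rounded to 2 significant figures: 2.6 × 10^2 mL.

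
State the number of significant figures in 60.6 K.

60.6: zeros between nonzero digits are significant.

3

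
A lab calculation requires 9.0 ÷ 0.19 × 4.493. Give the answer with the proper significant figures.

9.0 ÷ 0.19 × 4.493 = 212.826315789…
Multiplication/division keeps the fewest significant figures: 9.0 → 2 s.f., 0.19 → 2 s.f., 4.493 → 4 s.f.; limit is 2.
Rounded to 2 significant figures: 2.1 × 10².

2.1 × 10²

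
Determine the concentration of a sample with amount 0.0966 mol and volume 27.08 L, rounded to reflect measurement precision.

concentration = 0.0966 mol ÷ 27.08 L = 0.00356720827179… mol/L.
0.0966 has 3 significant figures; 27.08 has 4.
Division/multiplication keeps the fewest: 3 significant figures.
Rounded: 0.00357 mol/L.

0.00357 mol/L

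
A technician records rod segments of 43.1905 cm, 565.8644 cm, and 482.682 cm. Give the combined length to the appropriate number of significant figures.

1091.737 cm

43.1905 cm + 565.8644 cm + 482.682 cm = 1091.7369 cm.
Addition/subtraction keeps the fewest decimal places: 43.1905 → 4 decimal places, 565.8644 → 4 decimal places, 482.682 → 3 decimal places; limit is 3.
Rounded to 3 decimal places: 1091.737 cm.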